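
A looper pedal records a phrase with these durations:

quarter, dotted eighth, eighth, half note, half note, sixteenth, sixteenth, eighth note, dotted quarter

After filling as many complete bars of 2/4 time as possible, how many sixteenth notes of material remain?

One bar of 2/4 = 8 sixteenth notes.
Express everything in sixteenth notes: quarter = 4; dotted eighth = 3; eighth = 2; half note = 8; half note = 8; sixteenth = 1; sixteenth = 1; eighth note = 2; dotted quarter = 6.
Sum: 4 + 3 + 2 + 8 + 8 + 1 + 1 + 2 + 6 = 35.
35 ÷ 8 = 4 complete bars with 3 sixteenth notes remaining.

3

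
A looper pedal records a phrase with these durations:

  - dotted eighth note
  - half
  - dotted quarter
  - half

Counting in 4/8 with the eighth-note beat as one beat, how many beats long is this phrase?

12.5

One eighth-note beat = 2 sixteenth notes.
Working in sixteenth notes: dotted eighth note = 3; half = 8; dotted quarter = 6; half = 8.
Total: 3 + 8 + 6 + 8 = 25.
25 ÷ 2 = 12.5 beats.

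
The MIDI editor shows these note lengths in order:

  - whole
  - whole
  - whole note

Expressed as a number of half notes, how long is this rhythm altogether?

Convert each value to half notes: whole = 2; whole = 2; whole note = 2.
Adding: 2 + 2 + 2 = 6 half notes.

6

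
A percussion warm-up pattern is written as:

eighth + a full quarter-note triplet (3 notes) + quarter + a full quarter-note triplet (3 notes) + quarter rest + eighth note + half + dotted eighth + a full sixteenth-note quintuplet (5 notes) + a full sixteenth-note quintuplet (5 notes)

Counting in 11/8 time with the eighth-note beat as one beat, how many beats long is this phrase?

One eighth-note beat = 2 sixteenth notes.
Working in sixteenth notes: eighth = 2; a full quarter-note triplet (3 notes) (three triplet quarters span one half) = 8; quarter = 4; a full quarter-note triplet (3 notes) (three triplet quarters span one half) = 8; quarter rest = 4; eighth note = 2; half = 8; dotted eighth = 3; a full sixteenth-note quintuplet (5 notes) (five quintuplet sixteenths span one quarter) = 4; a full sixteenth-note quintuplet (5 notes) (five quintuplet sixteenths span one quarter) = 4.
Altogether 2 + 8 + 4 + 8 + 4 + 2 + 8 + 3 + 4 + 4 = 47.
47 ÷ 2 = 23.5 beats.

23.5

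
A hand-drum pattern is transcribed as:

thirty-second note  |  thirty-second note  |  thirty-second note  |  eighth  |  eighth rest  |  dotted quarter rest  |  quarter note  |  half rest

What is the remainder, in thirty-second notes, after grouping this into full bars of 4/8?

One bar of 4/8 = 16 thirty-second notes.
Working in thirty-second notes: thirty-second note = 1; thirty-second note = 1; thirty-second note = 1; eighth = 4; eighth rest = 4; dotted quarter rest = 12; quarter note = 8; half rest = 16.
Altogether 1 + 1 + 1 + 4 + 4 + 12 + 8 + 16 = 47.
47 ÷ 16 = 2 complete bars with 15 thirty-second notes remaining.

15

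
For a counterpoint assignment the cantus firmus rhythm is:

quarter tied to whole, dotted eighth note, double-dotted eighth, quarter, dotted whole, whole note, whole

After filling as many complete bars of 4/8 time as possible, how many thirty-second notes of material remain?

One bar of 4/8 = 16 thirty-second notes.
Working in thirty-second notes: quarter tied to whole (quarter + whole) = 40; dotted eighth note = 6; double-dotted eighth = 7; quarter = 8; dotted whole = 48; whole note = 32; whole = 32.
Adding: 40 + 6 + 7 + 8 + 48 + 32 + 32 = 173.
173 ÷ 16 = 10 complete bars with 13 thirty-second notes remaining.

13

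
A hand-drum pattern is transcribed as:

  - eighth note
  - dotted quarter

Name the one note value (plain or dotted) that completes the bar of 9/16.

sixteenth note

The bar of 9/16 = 9 sixteenth notes.
In sixteenth notes: eighth note = 2; dotted quarter = 6.
Altogether 2 + 6 = 8.
Remaining: 9 − 8 = 1 sixteenth note, which is a sixteenth note.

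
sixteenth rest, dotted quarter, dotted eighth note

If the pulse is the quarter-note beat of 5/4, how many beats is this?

One quarter-note beat = 4 sixteenth notes.
Each duration in sixteenth notes: sixteenth rest = 1; dotted quarter = 6; dotted eighth note = 3.
Total: 1 + 6 + 3 = 10.
10 ÷ 4 = 2.5 beats.

2.5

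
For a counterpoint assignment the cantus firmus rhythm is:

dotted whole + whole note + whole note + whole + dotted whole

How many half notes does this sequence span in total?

Convert each value to half notes: dotted whole = 3; whole note = 2; whole note = 2; whole = 2; dotted whole = 3.
Adding: 3 + 2 + 2 + 2 + 3 = 12 half notes.

12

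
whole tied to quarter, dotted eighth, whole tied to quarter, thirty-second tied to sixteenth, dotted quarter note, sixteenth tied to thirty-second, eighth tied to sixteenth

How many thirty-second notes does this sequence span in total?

Express everything in thirty-second notes: whole tied to quarter (whole + quarter) = 40; dotted eighth = 6; whole tied to quarter (whole + quarter) = 40; thirty-second tied to sixteenth (thirty-second + sixteenth) = 3; dotted quarter note = 12; sixteenth tied to thirty-second (sixteenth + thirty-second) = 3; eighth tied to sixteenth (eighth + sixteenth) = 6.
Total: 40 + 6 + 40 + 3 + 12 + 3 + 6 = 110 thirty-second notes.

110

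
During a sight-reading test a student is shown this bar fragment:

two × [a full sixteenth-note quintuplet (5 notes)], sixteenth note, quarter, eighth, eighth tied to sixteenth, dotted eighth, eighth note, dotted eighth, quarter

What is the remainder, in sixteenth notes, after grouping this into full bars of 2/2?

One bar of 2/2 = 16 sixteenth notes.
Working in sixteenth notes: a full sixteenth-note quintuplet (5 notes) (five quintuplet sixteenths span one quarter) = 4; a full sixteenth-note quintuplet (5 notes) (five quintuplet sixteenths span one quarter) = 4; sixteenth note = 1; quarter = 4; eighth = 2; eighth tied to sixteenth (eighth + sixteenth) = 3; dotted eighth = 3; eighth note = 2; dotted eighth = 3; quarter = 4.
Adding: 4 + 4 + 1 + 4 + 2 + 3 + 3 + 2 + 3 + 4 = 30.
30 ÷ 16 = 1 complete bar with 14 sixteenth notes remaining.

14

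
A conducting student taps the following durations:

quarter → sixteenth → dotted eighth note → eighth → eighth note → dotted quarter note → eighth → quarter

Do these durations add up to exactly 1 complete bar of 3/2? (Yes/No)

Yes

One bar of 3/2 = 24 sixteenth notes.
Express everything in sixteenth notes: quarter = 4; sixteenth = 1; dotted eighth note = 3; eighth = 2; eighth note = 2; dotted quarter note = 6; eighth = 2; quarter = 4.
Total: 4 + 1 + 3 + 2 + 2 + 6 + 2 + 4 = 24.
24 equals 24, so the answer is Yes.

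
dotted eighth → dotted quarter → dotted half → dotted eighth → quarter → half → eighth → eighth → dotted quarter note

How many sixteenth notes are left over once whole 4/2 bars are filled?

One bar of 4/2 = 32 sixteenth notes.
Express everything in sixteenth notes: dotted eighth = 3; dotted quarter = 6; dotted half = 12; dotted eighth = 3; quarter = 4; half = 8; eighth = 2; eighth = 2; dotted quarter note = 6.
Adding: 3 + 6 + 12 + 3 + 4 + 8 + 2 + 2 + 6 = 46.
46 ÷ 32 = 1 complete bar with 14 sixteenth notes remaining.

14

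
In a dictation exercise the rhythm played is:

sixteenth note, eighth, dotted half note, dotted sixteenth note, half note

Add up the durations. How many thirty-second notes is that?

Express everything in thirty-second notes: sixteenth note = 2; eighth = 4; dotted half note = 24; dotted sixteenth note = 3; half note = 16.
Total: 2 + 4 + 24 + 3 + 16 = 49 thirty-second notes.

49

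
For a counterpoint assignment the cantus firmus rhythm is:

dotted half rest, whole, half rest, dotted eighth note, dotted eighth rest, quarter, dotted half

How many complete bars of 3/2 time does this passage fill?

One bar of 3/2 = 24 sixteenth notes.
Working in sixteenth notes: dotted half rest = 12; whole = 16; half rest = 8; dotted eighth note = 3; dotted eighth rest = 3; quarter = 4; dotted half = 12.
Total: 12 + 16 + 8 + 3 + 3 + 4 + 12 = 58.
58 ÷ 24 = 2 complete bars with 10 left over.

2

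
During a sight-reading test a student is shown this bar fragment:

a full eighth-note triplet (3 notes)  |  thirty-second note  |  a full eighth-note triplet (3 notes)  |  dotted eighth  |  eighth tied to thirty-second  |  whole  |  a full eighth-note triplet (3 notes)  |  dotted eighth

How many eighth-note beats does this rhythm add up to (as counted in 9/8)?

One eighth-note beat = 4 thirty-second notes.
Each duration in thirty-second notes: a full eighth-note triplet (3 notes) (three triplet eighths span one quarter) = 8; thirty-second note = 1; a full eighth-note triplet (3 notes) (three triplet eighths span one quarter) = 8; dotted eighth = 6; eighth tied to thirty-second (eighth + thirty-second) = 5; whole = 32; a full eighth-note triplet (3 notes) (three triplet eighths span one quarter) = 8; dotted eighth = 6.
Total: 8 + 1 + 8 + 6 + 5 + 32 + 8 + 6 = 74.
74 ÷ 4 = 18.5 beats.

18.5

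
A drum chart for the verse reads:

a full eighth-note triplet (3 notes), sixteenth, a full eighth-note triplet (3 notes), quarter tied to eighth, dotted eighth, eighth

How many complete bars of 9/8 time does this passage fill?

1

One bar of 9/8 = 18 sixteenth notes.
Each duration in sixteenth notes: a full eighth-note triplet (3 notes) (three triplet eighths span one quarter) = 4; sixteenth = 1; a full eighth-note triplet (3 notes) (three triplet eighths span one quarter) = 4; quarter tied to eighth (quarter + eighth) = 6; dotted eighth = 3; eighth = 2.
Altogether 4 + 1 + 4 + 6 + 3 + 2 = 20.
20 ÷ 18 = 1 complete bar with 2 left over.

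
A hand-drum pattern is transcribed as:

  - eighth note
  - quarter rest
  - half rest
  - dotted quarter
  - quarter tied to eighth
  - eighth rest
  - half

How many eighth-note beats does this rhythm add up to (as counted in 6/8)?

18

One eighth-note beat = 2 sixteenth notes.
In sixteenth notes: eighth note = 2; quarter rest = 4; half rest = 8; dotted quarter = 6; quarter tied to eighth (quarter + eighth) = 6; eighth rest = 2; half = 8.
Sum: 2 + 4 + 8 + 6 + 6 + 2 + 8 = 36.
36 ÷ 2 = 18 beats.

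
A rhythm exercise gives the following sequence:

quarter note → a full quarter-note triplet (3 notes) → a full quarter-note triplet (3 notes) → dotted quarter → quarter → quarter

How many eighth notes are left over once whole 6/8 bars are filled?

One bar of 6/8 = 6 eighth notes.
Convert each value to eighth notes: quarter note = 2; a full quarter-note triplet (3 notes) (three triplet quarters span one half) = 4; a full quarter-note triplet (3 notes) (three triplet quarters span one half) = 4; dotted quarter = 3; quarter = 2; quarter = 2.
Altogether 2 + 4 + 4 + 3 + 2 + 2 = 17.
17 ÷ 6 = 2 complete bars with 5 eighth notes remaining.

5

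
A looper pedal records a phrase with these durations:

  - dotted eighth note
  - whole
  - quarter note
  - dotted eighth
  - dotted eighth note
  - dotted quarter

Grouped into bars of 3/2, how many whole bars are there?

One bar of 3/2 = 24 sixteenth notes.
Each duration in sixteenth notes: dotted eighth note = 3; whole = 16; quarter note = 4; dotted eighth = 3; dotted eighth note = 3; dotted quarter = 6.
Adding: 3 + 16 + 4 + 3 + 3 + 6 = 35.
35 ÷ 24 = 1 complete bar with 11 left over.

1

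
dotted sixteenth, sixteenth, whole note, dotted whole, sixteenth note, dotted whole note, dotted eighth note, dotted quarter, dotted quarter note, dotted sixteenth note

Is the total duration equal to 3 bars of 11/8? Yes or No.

No

One bar of 11/8 = 44 thirty-second notes, so 3 bars = 132.
Each duration in thirty-second notes: dotted sixteenth = 3; sixteenth = 2; whole note = 32; dotted whole = 48; sixteenth note = 2; dotted whole note = 48; dotted eighth note = 6; dotted quarter = 12; dotted quarter note = 12; dotted sixteenth note = 3.
Total: 3 + 2 + 32 + 48 + 2 + 48 + 6 + 12 + 12 + 3 = 168.
168 exceeds 132, so the answer is No.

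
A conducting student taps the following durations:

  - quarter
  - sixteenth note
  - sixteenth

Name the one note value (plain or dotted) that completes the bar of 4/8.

The bar of 4/8 = 8 sixteenth notes.
Convert each value to sixteenth notes: quarter = 4; sixteenth note = 1; sixteenth = 1.
Sum: 4 + 1 + 1 = 6.
Remaining: 8 − 6 = 2 sixteenth notes, which is a eighth note.

eighth note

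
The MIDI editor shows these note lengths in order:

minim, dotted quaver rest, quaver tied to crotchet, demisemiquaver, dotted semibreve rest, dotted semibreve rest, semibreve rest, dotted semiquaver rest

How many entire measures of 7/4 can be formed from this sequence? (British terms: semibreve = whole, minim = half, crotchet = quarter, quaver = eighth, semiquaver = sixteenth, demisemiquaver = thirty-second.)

2

One bar of 7/4 = 56 thirty-second notes.
Each duration in thirty-second notes: minim = 16; dotted quaver rest = 6; quaver tied to crotchet (quaver + crotchet) = 12; demisemiquaver = 1; dotted semibreve rest = 48; dotted semibreve rest = 48; semibreve rest = 32; dotted semiquaver rest = 3.
Altogether 16 + 6 + 12 + 1 + 48 + 48 + 32 + 3 = 166.
166 ÷ 56 = 2 complete bars with 54 left over.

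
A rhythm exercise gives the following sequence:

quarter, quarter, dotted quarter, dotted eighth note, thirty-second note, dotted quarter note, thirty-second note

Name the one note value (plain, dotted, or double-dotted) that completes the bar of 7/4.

The bar of 7/4 = 56 thirty-second notes.
Express everything in thirty-second notes: quarter = 8; quarter = 8; dotted quarter = 12; dotted eighth note = 6; thirty-second note = 1; dotted quarter note = 12; thirty-second note = 1.
Total: 8 + 8 + 12 + 6 + 1 + 12 + 1 = 48.
Remaining: 56 − 48 = 8 thirty-second notes, which is a quarter note.

quarter note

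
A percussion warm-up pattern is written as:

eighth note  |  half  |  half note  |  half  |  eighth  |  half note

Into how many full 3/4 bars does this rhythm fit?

3

One bar of 3/4 = 6 eighth notes.
Express everything in eighth notes: eighth note = 1; half = 4; half note = 4; half = 4; eighth = 1; half note = 4.
Adding: 1 + 4 + 4 + 4 + 1 + 4 = 18.
18 ÷ 6 = 3 complete bars with 0 left over.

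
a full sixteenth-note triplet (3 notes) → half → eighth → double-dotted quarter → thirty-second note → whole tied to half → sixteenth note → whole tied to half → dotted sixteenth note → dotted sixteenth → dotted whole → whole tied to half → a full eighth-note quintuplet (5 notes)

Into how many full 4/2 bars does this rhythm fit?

3

One bar of 4/2 = 64 thirty-second notes.
Convert each value to thirty-second notes: a full sixteenth-note triplet (3 notes) (three triplet sixteenths span one eighth) = 4; half = 16; eighth = 4; double-dotted quarter = 14; thirty-second note = 1; whole tied to half (whole + half) = 48; sixteenth note = 2; whole tied to half (whole + half) = 48; dotted sixteenth note = 3; dotted sixteenth = 3; dotted whole = 48; whole tied to half (whole + half) = 48; a full eighth-note quintuplet (5 notes) (five quintuplet eighths span one half) = 16.
Sum: 4 + 16 + 4 + 14 + 1 + 48 + 2 + 48 + 3 + 3 + 48 + 48 + 16 = 255.
255 ÷ 64 = 3 complete bars with 63 left over.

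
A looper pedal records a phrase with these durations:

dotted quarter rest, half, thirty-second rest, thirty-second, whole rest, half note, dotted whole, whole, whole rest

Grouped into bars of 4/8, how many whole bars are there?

11

One bar of 4/8 = 16 thirty-second notes.
In thirty-second notes: dotted quarter rest = 12; half = 16; thirty-second rest = 1; thirty-second = 1; whole rest = 32; half note = 16; dotted whole = 48; whole = 32; whole rest = 32.
Sum: 12 + 16 + 1 + 1 + 32 + 16 + 48 + 32 + 32 = 190.
190 ÷ 16 = 11 complete bars with 14 left over.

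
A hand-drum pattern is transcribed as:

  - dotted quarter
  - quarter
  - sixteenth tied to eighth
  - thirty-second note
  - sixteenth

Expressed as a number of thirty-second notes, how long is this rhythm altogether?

29

Express everything in thirty-second notes: dotted quarter = 12; quarter = 8; sixteenth tied to eighth (sixteenth + eighth) = 6; thirty-second note = 1; sixteenth = 2.
Adding: 12 + 8 + 6 + 1 + 2 = 29 thirty-second notes.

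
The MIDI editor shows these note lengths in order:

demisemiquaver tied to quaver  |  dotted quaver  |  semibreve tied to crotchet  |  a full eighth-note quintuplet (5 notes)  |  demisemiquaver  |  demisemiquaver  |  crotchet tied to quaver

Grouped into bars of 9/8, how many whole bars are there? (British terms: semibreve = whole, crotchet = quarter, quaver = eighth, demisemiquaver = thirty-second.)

2

One bar of 9/8 = 36 thirty-second notes.
Working in thirty-second notes: demisemiquaver tied to quaver (demisemiquaver + quaver) = 5; dotted quaver = 6; semibreve tied to crotchet (semibreve + crotchet) = 40; a full eighth-note quintuplet (5 notes) (five quintuplet eighths span one half) = 16; demisemiquaver = 1; demisemiquaver = 1; crotchet tied to quaver (crotchet + quaver) = 12.
Total: 5 + 6 + 40 + 16 + 1 + 1 + 12 = 81.
81 ÷ 36 = 2 complete bars with 9 left over.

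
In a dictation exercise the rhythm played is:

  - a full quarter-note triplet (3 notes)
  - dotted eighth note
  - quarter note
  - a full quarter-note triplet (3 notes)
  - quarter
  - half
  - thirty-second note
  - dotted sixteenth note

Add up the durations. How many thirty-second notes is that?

74

Convert each value to thirty-second notes: a full quarter-note triplet (3 notes) (three triplet quarters span one half) = 16; dotted eighth note = 6; quarter note = 8; a full quarter-note triplet (3 notes) (three triplet quarters span one half) = 16; quarter = 8; half = 16; thirty-second note = 1; dotted sixteenth note = 3.
Sum: 16 + 6 + 8 + 16 + 8 + 16 + 1 + 3 = 74 thirty-second notes.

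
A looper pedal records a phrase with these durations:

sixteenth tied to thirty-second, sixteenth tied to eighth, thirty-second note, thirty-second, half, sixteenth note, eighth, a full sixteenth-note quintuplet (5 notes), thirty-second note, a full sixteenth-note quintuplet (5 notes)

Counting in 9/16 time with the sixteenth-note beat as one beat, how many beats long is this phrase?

25

One sixteenth-note beat = 2 thirty-second notes.
Express everything in thirty-second notes: sixteenth tied to thirty-second (sixteenth + thirty-second) = 3; sixteenth tied to eighth (sixteenth + eighth) = 6; thirty-second note = 1; thirty-second = 1; half = 16; sixteenth note = 2; eighth = 4; a full sixteenth-note quintuplet (5 notes) (five quintuplet sixteenths span one quarter) = 8; thirty-second note = 1; a full sixteenth-note quintuplet (5 notes) (five quintuplet sixteenths span one quarter) = 8.
Altogether 3 + 6 + 1 + 1 + 16 + 2 + 4 + 8 + 1 + 8 = 50.
50 ÷ 2 = 25 beats.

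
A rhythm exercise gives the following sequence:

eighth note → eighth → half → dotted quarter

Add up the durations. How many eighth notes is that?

Express everything in eighth notes: eighth note = 1; eighth = 1; half = 4; dotted quarter = 3.
Altogether 1 + 1 + 4 + 3 = 9 eighth notes.

9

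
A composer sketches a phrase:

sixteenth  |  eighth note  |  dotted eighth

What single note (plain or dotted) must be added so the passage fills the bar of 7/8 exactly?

The bar of 7/8 = 14 sixteenth notes.
Working in sixteenth notes: sixteenth = 1; eighth note = 2; dotted eighth = 3.
Adding: 1 + 2 + 3 = 6.
Remaining: 14 − 6 = 8 sixteenth notes, which is a half note.

half note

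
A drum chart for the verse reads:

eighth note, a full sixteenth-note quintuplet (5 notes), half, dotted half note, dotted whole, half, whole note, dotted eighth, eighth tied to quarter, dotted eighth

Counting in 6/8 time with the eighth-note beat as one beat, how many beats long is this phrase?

43

One eighth-note beat = 2 sixteenth notes.
Express everything in sixteenth notes: eighth note = 2; a full sixteenth-note quintuplet (5 notes) (five quintuplet sixteenths span one quarter) = 4; half = 8; dotted half note = 12; dotted whole = 24; half = 8; whole note = 16; dotted eighth = 3; eighth tied to quarter (eighth + quarter) = 6; dotted eighth = 3.
Sum: 2 + 4 + 8 + 12 + 24 + 8 + 16 + 3 + 6 + 3 = 86.
86 ÷ 2 = 43 beats.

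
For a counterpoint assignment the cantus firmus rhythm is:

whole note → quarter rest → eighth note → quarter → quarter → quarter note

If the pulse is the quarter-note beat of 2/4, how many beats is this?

8.5

One quarter-note beat = 2 eighth notes.
In eighth notes: whole note = 8; quarter rest = 2; eighth note = 1; quarter = 2; quarter = 2; quarter note = 2.
Adding: 8 + 2 + 1 + 2 + 2 + 2 = 17.
17 ÷ 2 = 8.5 beats.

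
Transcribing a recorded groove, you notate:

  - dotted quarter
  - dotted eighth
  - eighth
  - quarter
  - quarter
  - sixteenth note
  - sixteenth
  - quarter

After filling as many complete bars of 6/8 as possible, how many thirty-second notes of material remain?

2

One bar of 6/8 = 12 sixteenth notes.
Express everything in sixteenth notes: dotted quarter = 6; dotted eighth = 3; eighth = 2; quarter = 4; quarter = 4; sixteenth note = 1; sixteenth = 1; quarter = 4.
Total: 6 + 3 + 2 + 4 + 4 + 1 + 1 + 4 = 25.
25 ÷ 12 = 2 complete bars with 1 sixteenth note remaining = 2 thirty-second notes.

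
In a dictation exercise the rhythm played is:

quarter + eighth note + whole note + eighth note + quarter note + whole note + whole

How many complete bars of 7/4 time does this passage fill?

2

One bar of 7/4 = 14 eighth notes.
Each duration in eighth notes: quarter = 2; eighth note = 1; whole note = 8; eighth note = 1; quarter note = 2; whole note = 8; whole = 8.
Total: 2 + 1 + 8 + 1 + 2 + 8 + 8 = 30.
30 ÷ 14 = 2 complete bars with 2 left over.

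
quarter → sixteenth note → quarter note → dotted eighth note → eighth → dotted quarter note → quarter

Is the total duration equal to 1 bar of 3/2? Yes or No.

Yes

One bar of 3/2 = 24 sixteenth notes.
Express everything in sixteenth notes: quarter = 4; sixteenth note = 1; quarter note = 4; dotted eighth note = 3; eighth = 2; dotted quarter note = 6; quarter = 4.
Altogether 4 + 1 + 4 + 3 + 2 + 6 + 4 = 24.
24 equals 24, so the answer is Yes.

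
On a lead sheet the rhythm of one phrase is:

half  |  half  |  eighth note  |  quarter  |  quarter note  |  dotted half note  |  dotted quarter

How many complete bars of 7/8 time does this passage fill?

3

One bar of 7/8 = 7 eighth notes.
Convert each value to eighth notes: half = 4; half = 4; eighth note = 1; quarter = 2; quarter note = 2; dotted half note = 6; dotted quarter = 3.
Altogether 4 + 4 + 1 + 2 + 2 + 6 + 3 = 22.
22 ÷ 7 = 3 complete bars with 1 left over.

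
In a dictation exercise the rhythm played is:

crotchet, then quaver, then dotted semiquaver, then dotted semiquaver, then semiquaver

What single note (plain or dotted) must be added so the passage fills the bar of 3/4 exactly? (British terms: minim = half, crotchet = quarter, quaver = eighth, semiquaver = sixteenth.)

eighth note

The bar of 3/4 = 24 thirty-second notes.
In thirty-second notes: crotchet = 8; quaver = 4; dotted semiquaver = 3; dotted semiquaver = 3; semiquaver = 2.
Sum: 8 + 4 + 3 + 3 + 2 = 20.
Remaining: 24 − 20 = 4 thirty-second notes, which is a eighth note.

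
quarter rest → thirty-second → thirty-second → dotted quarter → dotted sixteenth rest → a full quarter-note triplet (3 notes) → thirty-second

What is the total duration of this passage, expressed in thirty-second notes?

Each duration in thirty-second notes: quarter rest = 8; thirty-second = 1; thirty-second = 1; dotted quarter = 12; dotted sixteenth rest = 3; a full quarter-note triplet (3 notes) (three triplet quarters span one half) = 16; thirty-second = 1.
Altogether 8 + 1 + 1 + 12 + 3 + 16 + 1 = 42 thirty-second notes.

42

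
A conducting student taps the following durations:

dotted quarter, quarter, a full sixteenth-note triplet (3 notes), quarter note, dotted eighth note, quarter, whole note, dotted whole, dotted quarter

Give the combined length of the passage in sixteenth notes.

69

Each duration in sixteenth notes: dotted quarter = 6; quarter = 4; a full sixteenth-note triplet (3 notes) (three triplet sixteenths span one eighth) = 2; quarter note = 4; dotted eighth note = 3; quarter = 4; whole note = 16; dotted whole = 24; dotted quarter = 6.
Sum: 6 + 4 + 2 + 4 + 3 + 4 + 16 + 24 + 6 = 69 sixteenth notes.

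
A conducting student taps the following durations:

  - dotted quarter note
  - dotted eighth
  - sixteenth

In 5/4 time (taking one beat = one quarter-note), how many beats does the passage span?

2.5

One quarter-note beat = 4 sixteenth notes.
Convert each value to sixteenth notes: dotted quarter note = 6; dotted eighth = 3; sixteenth = 1.
Total: 6 + 3 + 1 = 10.
10 ÷ 4 = 2.5 beats.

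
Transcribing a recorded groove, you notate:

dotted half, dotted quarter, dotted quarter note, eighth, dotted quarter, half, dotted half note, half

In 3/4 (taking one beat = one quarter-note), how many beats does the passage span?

15

One quarter-note beat = 2 eighth notes.
Convert each value to eighth notes: dotted half = 6; dotted quarter = 3; dotted quarter note = 3; eighth = 1; dotted quarter = 3; half = 4; dotted half note = 6; half = 4.
Sum: 6 + 3 + 3 + 1 + 3 + 4 + 6 + 4 = 30.
30 ÷ 2 = 15 beats.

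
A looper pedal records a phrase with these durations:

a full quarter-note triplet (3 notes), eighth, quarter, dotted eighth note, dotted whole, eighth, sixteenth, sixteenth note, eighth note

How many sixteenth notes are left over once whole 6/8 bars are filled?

One bar of 6/8 = 12 sixteenth notes.
Working in sixteenth notes: a full quarter-note triplet (3 notes) (three triplet quarters span one half) = 8; eighth = 2; quarter = 4; dotted eighth note = 3; dotted whole = 24; eighth = 2; sixteenth = 1; sixteenth note = 1; eighth note = 2.
Sum: 8 + 2 + 4 + 3 + 24 + 2 + 1 + 1 + 2 = 47.
47 ÷ 12 = 3 complete bars with 11 sixteenth notes remaining.

11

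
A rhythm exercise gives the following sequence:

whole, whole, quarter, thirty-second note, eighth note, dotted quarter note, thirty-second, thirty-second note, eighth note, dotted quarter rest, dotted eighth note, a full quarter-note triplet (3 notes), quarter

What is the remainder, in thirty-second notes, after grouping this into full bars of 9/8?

One bar of 9/8 = 36 thirty-second notes.
Each duration in thirty-second notes: whole = 32; whole = 32; quarter = 8; thirty-second note = 1; eighth note = 4; dotted quarter note = 12; thirty-second = 1; thirty-second note = 1; eighth note = 4; dotted quarter rest = 12; dotted eighth note = 6; a full quarter-note triplet (3 notes) (three triplet quarters span one half) = 16; quarter = 8.
Sum: 32 + 32 + 8 + 1 + 4 + 12 + 1 + 1 + 4 + 12 + 6 + 16 + 8 = 137.
137 ÷ 36 = 3 complete bars with 29 thirty-second notes remaining.

29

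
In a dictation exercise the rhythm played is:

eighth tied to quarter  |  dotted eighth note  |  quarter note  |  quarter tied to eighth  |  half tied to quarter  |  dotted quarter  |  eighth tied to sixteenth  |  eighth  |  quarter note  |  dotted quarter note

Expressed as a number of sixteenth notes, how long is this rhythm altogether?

In sixteenth notes: eighth tied to quarter (eighth + quarter) = 6; dotted eighth note = 3; quarter note = 4; quarter tied to eighth (quarter + eighth) = 6; half tied to quarter (half + quarter) = 12; dotted quarter = 6; eighth tied to sixteenth (eighth + sixteenth) = 3; eighth = 2; quarter note = 4; dotted quarter note = 6.
Total: 6 + 3 + 4 + 6 + 12 + 6 + 3 + 2 + 4 + 6 = 52 sixteenth notes.

52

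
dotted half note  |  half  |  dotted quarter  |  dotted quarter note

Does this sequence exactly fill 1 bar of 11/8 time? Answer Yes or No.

No

One bar of 11/8 = 11 eighth notes.
In eighth notes: dotted half note = 6; half = 4; dotted quarter = 3; dotted quarter note = 3.
Adding: 6 + 4 + 3 + 3 = 16.
16 exceeds 11, so the answer is No.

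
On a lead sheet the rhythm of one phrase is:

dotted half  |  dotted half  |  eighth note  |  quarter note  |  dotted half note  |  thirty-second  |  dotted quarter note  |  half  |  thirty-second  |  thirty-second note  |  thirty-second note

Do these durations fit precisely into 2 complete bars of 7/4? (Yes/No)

No

One bar of 7/4 = 56 thirty-second notes, so 2 bars = 112.
Convert each value to thirty-second notes: dotted half = 24; dotted half = 24; eighth note = 4; quarter note = 8; dotted half note = 24; thirty-second = 1; dotted quarter note = 12; half = 16; thirty-second = 1; thirty-second note = 1; thirty-second note = 1.
Altogether 24 + 24 + 4 + 8 + 24 + 1 + 12 + 16 + 1 + 1 + 1 = 116.
116 exceeds 112, so the answer is No.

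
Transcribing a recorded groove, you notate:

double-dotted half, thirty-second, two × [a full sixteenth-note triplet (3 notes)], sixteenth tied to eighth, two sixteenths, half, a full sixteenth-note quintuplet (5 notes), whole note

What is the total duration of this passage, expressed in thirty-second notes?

Convert each value to thirty-second notes: double-dotted half = 28; thirty-second = 1; a full sixteenth-note triplet (3 notes) (three triplet sixteenths span one eighth) = 4; a full sixteenth-note triplet (3 notes) (three triplet sixteenths span one eighth) = 4; sixteenth tied to eighth (sixteenth + eighth) = 6; sixteenth = 2; sixteenth = 2; half = 16; a full sixteenth-note quintuplet (5 notes) (five quintuplet sixteenths span one quarter) = 8; whole note = 32.
Altogether 28 + 1 + 4 + 4 + 6 + 2 + 2 + 16 + 8 + 32 = 103 thirty-second notes.

103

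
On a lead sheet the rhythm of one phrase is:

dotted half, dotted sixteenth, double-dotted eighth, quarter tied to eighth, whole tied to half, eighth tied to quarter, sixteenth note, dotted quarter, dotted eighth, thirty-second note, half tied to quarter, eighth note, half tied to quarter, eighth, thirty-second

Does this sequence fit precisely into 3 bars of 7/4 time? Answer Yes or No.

One bar of 7/4 = 56 thirty-second notes, so 3 bars = 168.
Working in thirty-second notes: dotted half = 24; dotted sixteenth = 3; double-dotted eighth = 7; quarter tied to eighth (quarter + eighth) = 12; whole tied to half (whole + half) = 48; eighth tied to quarter (eighth + quarter) = 12; sixteenth note = 2; dotted quarter = 12; dotted eighth = 6; thirty-second note = 1; half tied to quarter (half + quarter) = 24; eighth note = 4; half tied to quarter (half + quarter) = 24; eighth = 4; thirty-second = 1.
Sum: 24 + 3 + 7 + 12 + 48 + 12 + 2 + 12 + 6 + 1 + 24 + 4 + 24 + 4 + 1 = 184.
184 exceeds 168, so the answer is No.

No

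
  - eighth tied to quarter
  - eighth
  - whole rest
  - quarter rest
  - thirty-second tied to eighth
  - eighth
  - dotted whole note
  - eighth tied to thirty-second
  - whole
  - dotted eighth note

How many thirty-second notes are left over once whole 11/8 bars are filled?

24

One bar of 11/8 = 44 thirty-second notes.
Each duration in thirty-second notes: eighth tied to quarter (eighth + quarter) = 12; eighth = 4; whole rest = 32; quarter rest = 8; thirty-second tied to eighth (thirty-second + eighth) = 5; eighth = 4; dotted whole note = 48; eighth tied to thirty-second (eighth + thirty-second) = 5; whole = 32; dotted eighth note = 6.
Adding: 12 + 4 + 32 + 8 + 5 + 4 + 48 + 5 + 32 + 6 = 156.
156 ÷ 44 = 3 complete bars with 24 thirty-second notes remaining.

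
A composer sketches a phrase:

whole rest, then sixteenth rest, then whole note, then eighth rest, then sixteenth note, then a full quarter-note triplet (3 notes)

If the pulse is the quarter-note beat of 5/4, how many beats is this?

One quarter-note beat = 4 sixteenth notes.
In sixteenth notes: whole rest = 16; sixteenth rest = 1; whole note = 16; eighth rest = 2; sixteenth note = 1; a full quarter-note triplet (3 notes) (three triplet quarters span one half) = 8.
Total: 16 + 1 + 16 + 2 + 1 + 8 = 44.
44 ÷ 4 = 11 beats.

11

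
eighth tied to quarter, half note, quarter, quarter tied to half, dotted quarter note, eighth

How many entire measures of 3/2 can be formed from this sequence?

1

One bar of 3/2 = 12 eighth notes.
Convert each value to eighth notes: eighth tied to quarter (eighth + quarter) = 3; half note = 4; quarter = 2; quarter tied to half (quarter + half) = 6; dotted quarter note = 3; eighth = 1.
Total: 3 + 4 + 2 + 6 + 3 + 1 = 19.
19 ÷ 12 = 1 complete bar with 7 left over.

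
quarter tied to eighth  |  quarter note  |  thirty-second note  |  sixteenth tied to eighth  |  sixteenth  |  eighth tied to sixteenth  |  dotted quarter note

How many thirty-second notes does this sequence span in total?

Convert each value to thirty-second notes: quarter tied to eighth (quarter + eighth) = 12; quarter note = 8; thirty-second note = 1; sixteenth tied to eighth (sixteenth + eighth) = 6; sixteenth = 2; eighth tied to sixteenth (eighth + sixteenth) = 6; dotted quarter note = 12.
Total: 12 + 8 + 1 + 6 + 2 + 6 + 12 = 47 thirty-second notes.

47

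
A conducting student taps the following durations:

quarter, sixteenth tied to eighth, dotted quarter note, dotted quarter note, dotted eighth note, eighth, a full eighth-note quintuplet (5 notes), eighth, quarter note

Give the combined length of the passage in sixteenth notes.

38

In sixteenth notes: quarter = 4; sixteenth tied to eighth (sixteenth + eighth) = 3; dotted quarter note = 6; dotted quarter note = 6; dotted eighth note = 3; eighth = 2; a full eighth-note quintuplet (5 notes) (five quintuplet eighths span one half) = 8; eighth = 2; quarter note = 4.
Altogether 4 + 3 + 6 + 6 + 3 + 2 + 8 + 2 + 4 = 38 sixteenth notes.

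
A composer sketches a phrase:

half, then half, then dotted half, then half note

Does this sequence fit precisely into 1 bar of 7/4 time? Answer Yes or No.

No

One bar of 7/4 = 7 quarter notes.
Working in quarter notes: half = 2; half = 2; dotted half = 3; half note = 2.
Adding: 2 + 2 + 3 + 2 = 9.
9 exceeds 7, so the answer is No.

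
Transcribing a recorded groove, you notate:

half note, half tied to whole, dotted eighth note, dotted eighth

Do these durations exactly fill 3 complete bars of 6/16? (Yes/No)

No

One bar of 6/16 = 6 sixteenth notes, so 3 bars = 18.
Each duration in sixteenth notes: half note = 8; half tied to whole (half + whole) = 24; dotted eighth note = 3; dotted eighth = 3.
Total: 8 + 24 + 3 + 3 = 38.
38 exceeds 18, so the answer is No.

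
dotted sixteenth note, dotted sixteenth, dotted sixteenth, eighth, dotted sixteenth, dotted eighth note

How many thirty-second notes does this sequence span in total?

22

Express everything in thirty-second notes: dotted sixteenth note = 3; dotted sixteenth = 3; dotted sixteenth = 3; eighth = 4; dotted sixteenth = 3; dotted eighth note = 6.
Altogether 3 + 3 + 3 + 4 + 3 + 6 = 22 thirty-second notes.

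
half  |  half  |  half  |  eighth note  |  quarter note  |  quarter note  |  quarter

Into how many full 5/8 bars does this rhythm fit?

One bar of 5/8 = 5 eighth notes.
Express everything in eighth notes: half = 4; half = 4; half = 4; eighth note = 1; quarter note = 2; quarter note = 2; quarter = 2.
Altogether 4 + 4 + 4 + 1 + 2 + 2 + 2 = 19.
19 ÷ 5 = 3 complete bars with 4 left over.

3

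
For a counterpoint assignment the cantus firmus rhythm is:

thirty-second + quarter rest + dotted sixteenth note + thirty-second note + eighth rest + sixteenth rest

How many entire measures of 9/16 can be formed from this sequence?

One bar of 9/16 = 18 thirty-second notes.
Express everything in thirty-second notes: thirty-second = 1; quarter rest = 8; dotted sixteenth note = 3; thirty-second note = 1; eighth rest = 4; sixteenth rest = 2.
Adding: 1 + 8 + 3 + 1 + 4 + 2 = 19.
19 ÷ 18 = 1 complete bar with 1 left over.

1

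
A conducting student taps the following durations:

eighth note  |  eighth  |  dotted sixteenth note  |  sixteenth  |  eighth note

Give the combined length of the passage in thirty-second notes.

17

In thirty-second notes: eighth note = 4; eighth = 4; dotted sixteenth note = 3; sixteenth = 2; eighth note = 4.
Altogether 4 + 4 + 3 + 2 + 4 = 17 thirty-second notes.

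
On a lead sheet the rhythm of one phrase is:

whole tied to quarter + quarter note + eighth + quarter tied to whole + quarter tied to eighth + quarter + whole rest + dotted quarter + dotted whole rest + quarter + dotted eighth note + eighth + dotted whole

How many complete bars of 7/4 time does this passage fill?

One bar of 7/4 = 28 sixteenth notes.
Working in sixteenth notes: whole tied to quarter (whole + quarter) = 20; quarter note = 4; eighth = 2; quarter tied to whole (quarter + whole) = 20; quarter tied to eighth (quarter + eighth) = 6; quarter = 4; whole rest = 16; dotted quarter = 6; dotted whole rest = 24; quarter = 4; dotted eighth note = 3; eighth = 2; dotted whole = 24.
Total: 20 + 4 + 2 + 20 + 6 + 4 + 16 + 6 + 24 + 4 + 3 + 2 + 24 = 135.
135 ÷ 28 = 4 complete bars with 23 left over.

4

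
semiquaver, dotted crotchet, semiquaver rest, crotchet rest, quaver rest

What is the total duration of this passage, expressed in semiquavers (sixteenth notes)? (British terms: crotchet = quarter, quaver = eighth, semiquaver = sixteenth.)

14

Express everything in sixteenth notes: semiquaver = 1; dotted crotchet = 6; semiquaver rest = 1; crotchet rest = 4; quaver rest = 2.
Total: 1 + 6 + 1 + 4 + 2 = 14 sixteenth notes.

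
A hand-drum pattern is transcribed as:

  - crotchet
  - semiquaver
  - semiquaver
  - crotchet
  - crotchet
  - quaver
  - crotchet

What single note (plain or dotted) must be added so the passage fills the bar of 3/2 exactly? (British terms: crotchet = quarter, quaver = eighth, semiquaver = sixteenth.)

quarter note

The bar of 3/2 = 24 sixteenth notes.
Each duration in sixteenth notes: crotchet = 4; semiquaver = 1; semiquaver = 1; crotchet = 4; crotchet = 4; quaver = 2; crotchet = 4.
Adding: 4 + 1 + 1 + 4 + 4 + 2 + 4 = 20.
Remaining: 24 − 20 = 4 sixteenth notes, which is a quarter note.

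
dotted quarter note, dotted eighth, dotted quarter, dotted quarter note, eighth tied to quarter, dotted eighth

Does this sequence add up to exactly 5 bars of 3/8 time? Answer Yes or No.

Yes

One bar of 3/8 = 6 sixteenth notes, so 5 bars = 30.
In sixteenth notes: dotted quarter note = 6; dotted eighth = 3; dotted quarter = 6; dotted quarter note = 6; eighth tied to quarter (eighth + quarter) = 6; dotted eighth = 3.
Adding: 6 + 3 + 6 + 6 + 6 + 3 = 30.
30 equals 30, so the answer is Yes.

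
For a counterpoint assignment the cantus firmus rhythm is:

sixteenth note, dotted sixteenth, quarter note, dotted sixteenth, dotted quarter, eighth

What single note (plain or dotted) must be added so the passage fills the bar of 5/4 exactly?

quarter note

The bar of 5/4 = 40 thirty-second notes.
Working in thirty-second notes: sixteenth note = 2; dotted sixteenth = 3; quarter note = 8; dotted sixteenth = 3; dotted quarter = 12; eighth = 4.
Sum: 2 + 3 + 8 + 3 + 12 + 4 = 32.
Remaining: 40 − 32 = 8 thirty-second notes, which is a quarter note.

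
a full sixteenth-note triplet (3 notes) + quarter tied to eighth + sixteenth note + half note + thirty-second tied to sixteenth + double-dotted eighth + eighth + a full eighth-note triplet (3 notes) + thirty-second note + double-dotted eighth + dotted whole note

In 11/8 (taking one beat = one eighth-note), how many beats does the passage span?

28

One eighth-note beat = 4 thirty-second notes.
Convert each value to thirty-second notes: a full sixteenth-note triplet (3 notes) (three triplet sixteenths span one eighth) = 4; quarter tied to eighth (quarter + eighth) = 12; sixteenth note = 2; half note = 16; thirty-second tied to sixteenth (thirty-second + sixteenth) = 3; double-dotted eighth = 7; eighth = 4; a full eighth-note triplet (3 notes) (three triplet eighths span one quarter) = 8; thirty-second note = 1; double-dotted eighth = 7; dotted whole note = 48.
Total: 4 + 12 + 2 + 16 + 3 + 7 + 4 + 8 + 1 + 7 + 48 = 112.
112 ÷ 4 = 28 beats.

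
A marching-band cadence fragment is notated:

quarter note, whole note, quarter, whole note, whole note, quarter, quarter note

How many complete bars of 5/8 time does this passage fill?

6

One bar of 5/8 = 5 eighth notes.
Each duration in eighth notes: quarter note = 2; whole note = 8; quarter = 2; whole note = 8; whole note = 8; quarter = 2; quarter note = 2.
Total: 2 + 8 + 2 + 8 + 8 + 2 + 2 = 32.
32 ÷ 5 = 6 complete bars with 2 left over.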